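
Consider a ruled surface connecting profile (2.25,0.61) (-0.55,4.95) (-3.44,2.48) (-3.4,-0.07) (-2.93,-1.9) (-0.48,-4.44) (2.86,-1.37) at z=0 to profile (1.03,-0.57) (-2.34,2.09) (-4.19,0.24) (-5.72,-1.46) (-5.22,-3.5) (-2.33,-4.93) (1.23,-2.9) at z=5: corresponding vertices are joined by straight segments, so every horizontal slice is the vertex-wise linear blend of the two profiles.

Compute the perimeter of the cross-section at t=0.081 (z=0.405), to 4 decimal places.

Cross-section at t=0.081: each vertex is (1-t)·p0[i] + t·p1[i].
  v1: (1-0.081)·(2.25,0.61) + 0.081·(1.03,-0.57) = (2.1512,0.5144)
  v2: (1-0.081)·(-0.55,4.95) + 0.081·(-2.34,2.09) = (-0.6950,4.7183)
  v3: (1-0.081)·(-3.44,2.48) + 0.081·(-4.19,0.24) = (-3.5008,2.2986)
  v4: (1-0.081)·(-3.4,-0.07) + 0.081·(-5.72,-1.46) = (-3.5879,-0.1826)
  v5: (1-0.081)·(-2.93,-1.9) + 0.081·(-5.22,-3.5) = (-3.1155,-2.0296)
  v6: (1-0.081)·(-0.48,-4.44) + 0.081·(-2.33,-4.93) = (-0.6299,-4.4797)
  v7: (1-0.081)·(2.86,-1.37) + 0.081·(1.23,-2.9) = (2.7280,-1.4939)
Perimeter = Σ |v_{i+1} − v_i|:
  edge 1→2: √(-2.8462² + 4.2039²) = 5.0768 (running 5.0768)
  edge 2→3: √(-2.8058² + -2.4198²) = 3.7051 (running 8.7819)
  edge 3→4: √(-0.0872² + -2.4812²) = 2.4827 (running 11.2645)
  edge 4→5: √(0.4724² + -1.8470²) = 1.9065 (running 13.1710)
  edge 5→6: √(2.4856² + -2.4501²) = 3.4902 (running 16.6612)
  edge 6→7: √(3.3578² + 2.9858²) = 4.4933 (running 21.1545)
  edge 7→1: √(-0.5768² + 2.0084²) = 2.0895 (running 23.2440)
Perimeter = 23.2440

Perimeter at t=0.081: 23.2440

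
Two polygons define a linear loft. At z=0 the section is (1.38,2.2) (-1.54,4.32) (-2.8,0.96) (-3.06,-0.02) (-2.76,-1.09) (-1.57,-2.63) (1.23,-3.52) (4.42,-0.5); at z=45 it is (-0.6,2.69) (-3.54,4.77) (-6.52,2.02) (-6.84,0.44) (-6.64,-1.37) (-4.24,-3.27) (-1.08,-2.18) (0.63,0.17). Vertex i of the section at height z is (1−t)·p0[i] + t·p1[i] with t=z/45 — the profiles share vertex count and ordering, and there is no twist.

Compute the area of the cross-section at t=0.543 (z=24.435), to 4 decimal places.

Cross-section at t=0.543: each vertex is (1-t)·p0[i] + t·p1[i].
  v1: (1-0.543)·(1.38,2.2) + 0.543·(-0.6,2.69) = (0.3049,2.4661)
  v2: (1-0.543)·(-1.54,4.32) + 0.543·(-3.54,4.77) = (-2.6260,4.5644)
  v3: (1-0.543)·(-2.8,0.96) + 0.543·(-6.52,2.02) = (-4.8200,1.5356)
  v4: (1-0.543)·(-3.06,-0.02) + 0.543·(-6.84,0.44) = (-5.1125,0.2298)
  v5: (1-0.543)·(-2.76,-1.09) + 0.543·(-6.64,-1.37) = (-4.8668,-1.2420)
  v6: (1-0.543)·(-1.57,-2.63) + 0.543·(-4.24,-3.27) = (-3.0198,-2.9775)
  v7: (1-0.543)·(1.23,-3.52) + 0.543·(-1.08,-2.18) = (-0.0243,-2.7924)
  v8: (1-0.543)·(4.42,-0.5) + 0.543·(0.63,0.17) = (2.3620,-0.1362)
Shoelace sum Σ(x_i·y_{i+1} − x_{i+1}·y_i):
  i=1: 0.3049·4.5644 − -2.6260·2.4661 = +7.8674 (running +7.8674)
  i=2: -2.6260·1.5356 − -4.8200·4.5644 = +17.9676 (running +25.8349)
  i=3: -4.8200·0.2298 − -5.1125·1.5356 = +6.7432 (running +32.5781)
  i=4: -5.1125·-1.2420 − -4.8668·0.2298 = +7.4683 (running +40.0464)
  i=5: -4.8668·-2.9775 − -3.0198·-1.2420 = +10.7404 (running +50.7868)
  i=6: -3.0198·-2.7924 − -0.0243·-2.9775 = +8.3600 (running +59.1468)
  i=7: -0.0243·-0.1362 − 2.3620·-2.7924 = +6.5990 (running +65.7458)
  i=8: 2.3620·2.4661 − 0.3049·-0.1362 = +5.8665 (running +71.6123)
Area = |Σ|/2 = |71.6123|/2 = 35.8061

Area at t=0.543: 35.8061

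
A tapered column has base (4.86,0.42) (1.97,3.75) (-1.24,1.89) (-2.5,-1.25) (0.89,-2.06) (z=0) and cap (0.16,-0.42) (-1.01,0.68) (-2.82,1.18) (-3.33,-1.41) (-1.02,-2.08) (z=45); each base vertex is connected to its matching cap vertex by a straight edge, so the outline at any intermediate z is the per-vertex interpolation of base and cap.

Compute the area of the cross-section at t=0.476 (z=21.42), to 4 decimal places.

Cross-section at t=0.476: each vertex is (1-t)·p0[i] + t·p1[i].
  v1: (1-0.476)·(4.86,0.42) + 0.476·(0.16,-0.42) = (2.6228,0.0202)
  v2: (1-0.476)·(1.97,3.75) + 0.476·(-1.01,0.68) = (0.5515,2.2887)
  v3: (1-0.476)·(-1.24,1.89) + 0.476·(-2.82,1.18) = (-1.9921,1.5520)
  v4: (1-0.476)·(-2.5,-1.25) + 0.476·(-3.33,-1.41) = (-2.8951,-1.3262)
  v5: (1-0.476)·(0.89,-2.06) + 0.476·(-1.02,-2.08) = (-0.0192,-2.0695)
Shoelace sum Σ(x_i·y_{i+1} − x_{i+1}·y_i):
  i=1: 2.6228·2.2887 − 0.5515·0.0202 = +5.9916 (running +5.9916)
  i=2: 0.5515·1.5520 − -1.9921·2.2887 = +5.4152 (running +11.4068)
  i=3: -1.9921·-1.3262 − -2.8951·1.5520 = +7.1351 (running +18.5419)
  i=4: -2.8951·-2.0695 − -0.0192·-1.3262 = +5.9660 (running +24.5080)
  i=5: -0.0192·0.0202 − 2.6228·-2.0695 = +5.4276 (running +29.9355)
Area = |Σ|/2 = |29.9355|/2 = 14.9678

Area at t=0.476: 14.9678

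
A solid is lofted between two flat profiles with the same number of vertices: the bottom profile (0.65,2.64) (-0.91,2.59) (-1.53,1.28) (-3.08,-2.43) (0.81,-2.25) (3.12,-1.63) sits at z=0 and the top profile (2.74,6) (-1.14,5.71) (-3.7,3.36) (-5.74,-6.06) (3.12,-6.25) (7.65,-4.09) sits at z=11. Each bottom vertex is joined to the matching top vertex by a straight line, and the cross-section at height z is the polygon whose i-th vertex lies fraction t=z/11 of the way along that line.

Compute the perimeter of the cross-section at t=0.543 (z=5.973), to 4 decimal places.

Perimeter at t=0.543: 31.1241

Cross-section at t=0.543: each vertex is (1-t)·p0[i] + t·p1[i].
  v1: (1-0.543)·(0.65,2.64) + 0.543·(2.74,6) = (1.7849,4.4645)
  v2: (1-0.543)·(-0.91,2.59) + 0.543·(-1.14,5.71) = (-1.0349,4.2842)
  v3: (1-0.543)·(-1.53,1.28) + 0.543·(-3.7,3.36) = (-2.7083,2.4094)
  v4: (1-0.543)·(-3.08,-2.43) + 0.543·(-5.74,-6.06) = (-4.5244,-4.4011)
  v5: (1-0.543)·(0.81,-2.25) + 0.543·(3.12,-6.25) = (2.0643,-4.4220)
  v6: (1-0.543)·(3.12,-1.63) + 0.543·(7.65,-4.09) = (5.5798,-2.9658)
Perimeter = Σ |v_{i+1} − v_i|:
  edge 1→2: √(-2.8198² + -0.1803²) = 2.8255 (running 2.8255)
  edge 2→3: √(-1.6734² + -1.8747²) = 2.5129 (running 5.3385)
  edge 3→4: √(-1.8161² + -6.8105²) = 7.0485 (running 12.3870)
  edge 4→5: √(6.5887² + -0.0209²) = 6.5887 (running 18.9757)
  edge 5→6: √(3.5155² + 1.4562²) = 3.8051 (running 22.7808)
  edge 6→1: √(-3.7949² + 7.4303²) = 8.3433 (running 31.1241)
Perimeter = 31.1241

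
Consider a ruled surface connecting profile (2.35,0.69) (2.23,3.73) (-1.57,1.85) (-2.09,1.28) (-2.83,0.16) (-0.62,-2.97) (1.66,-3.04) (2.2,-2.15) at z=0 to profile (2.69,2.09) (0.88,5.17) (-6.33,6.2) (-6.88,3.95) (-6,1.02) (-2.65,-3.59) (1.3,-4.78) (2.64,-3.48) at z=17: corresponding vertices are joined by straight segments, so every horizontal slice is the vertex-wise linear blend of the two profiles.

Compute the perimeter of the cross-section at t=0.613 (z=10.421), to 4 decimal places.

Perimeter at t=0.613: 27.5155

Cross-section at t=0.613: each vertex is (1-t)·p0[i] + t·p1[i].
  v1: (1-0.613)·(2.35,0.69) + 0.613·(2.69,2.09) = (2.5584,1.5482)
  v2: (1-0.613)·(2.23,3.73) + 0.613·(0.88,5.17) = (1.4024,4.6127)
  v3: (1-0.613)·(-1.57,1.85) + 0.613·(-6.33,6.2) = (-4.4879,4.5166)
  v4: (1-0.613)·(-2.09,1.28) + 0.613·(-6.88,3.95) = (-5.0263,2.9167)
  v5: (1-0.613)·(-2.83,0.16) + 0.613·(-6,1.02) = (-4.7732,0.6872)
  v6: (1-0.613)·(-0.62,-2.97) + 0.613·(-2.65,-3.59) = (-1.8644,-3.3501)
  v7: (1-0.613)·(1.66,-3.04) + 0.613·(1.3,-4.78) = (1.4393,-4.1066)
  v8: (1-0.613)·(2.2,-2.15) + 0.613·(2.64,-3.48) = (2.4697,-2.9653)
Perimeter = Σ |v_{i+1} − v_i|:
  edge 1→2: √(-1.1560² + 3.0645²) = 3.2753 (running 3.2753)
  edge 2→3: √(-5.8903² + -0.0962²) = 5.8911 (running 9.1664)
  edge 3→4: √(-0.5384² + -1.5998²) = 1.6880 (running 10.8544)
  edge 4→5: √(0.2531² + -2.2295²) = 2.2438 (running 13.0983)
  edge 5→6: √(2.9088² + -4.0372²) = 4.9760 (running 18.0743)
  edge 6→7: √(3.3037² + -0.7566²) = 3.3892 (running 21.4635)
  edge 7→8: √(1.0304² + 1.1413²) = 1.5376 (running 23.0011)
  edge 8→1: √(0.0887² + 4.5135²) = 4.5144 (running 27.5155)
Perimeter = 27.5155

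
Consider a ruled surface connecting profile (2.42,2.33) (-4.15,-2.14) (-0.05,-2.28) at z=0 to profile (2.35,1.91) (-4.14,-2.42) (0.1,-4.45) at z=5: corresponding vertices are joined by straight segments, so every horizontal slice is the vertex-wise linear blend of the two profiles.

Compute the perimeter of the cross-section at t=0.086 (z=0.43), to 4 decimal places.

Cross-section at t=0.086: each vertex is (1-t)·p0[i] + t·p1[i].
  v1: (1-0.086)·(2.42,2.33) + 0.086·(2.35,1.91) = (2.4140,2.2939)
  v2: (1-0.086)·(-4.15,-2.14) + 0.086·(-4.14,-2.42) = (-4.1491,-2.1641)
  v3: (1-0.086)·(-0.05,-2.28) + 0.086·(0.1,-4.45) = (-0.0371,-2.4666)
Perimeter = Σ |v_{i+1} − v_i|:
  edge 1→2: √(-6.5631² + -4.4580²) = 7.9340 (running 7.9340)
  edge 2→3: √(4.1120² + -0.3025²) = 4.1232 (running 12.0571)
  edge 3→1: √(2.4511² + 4.7605²) = 5.3545 (running 17.4116)
Perimeter = 17.4116

Perimeter at t=0.086: 17.4116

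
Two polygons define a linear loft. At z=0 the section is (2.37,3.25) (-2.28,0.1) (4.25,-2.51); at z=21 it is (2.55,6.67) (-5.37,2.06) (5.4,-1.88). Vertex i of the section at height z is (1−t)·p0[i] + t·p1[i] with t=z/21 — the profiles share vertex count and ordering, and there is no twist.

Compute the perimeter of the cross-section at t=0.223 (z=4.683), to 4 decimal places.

Cross-section at t=0.223: each vertex is (1-t)·p0[i] + t·p1[i].
  v1: (1-0.223)·(2.37,3.25) + 0.223·(2.55,6.67) = (2.4101,4.0127)
  v2: (1-0.223)·(-2.28,0.1) + 0.223·(-5.37,2.06) = (-2.9691,0.5371)
  v3: (1-0.223)·(4.25,-2.51) + 0.223·(5.4,-1.88) = (4.5065,-2.3695)
Perimeter = Σ |v_{i+1} − v_i|:
  edge 1→2: √(-5.3792² + -3.4756²) = 6.4043 (running 6.4043)
  edge 2→3: √(7.4755² + -2.9066²) = 8.0207 (running 14.4250)
  edge 3→1: √(-2.0963² + 6.3822²) = 6.7176 (running 21.1427)
Perimeter = 21.1427

Perimeter at t=0.223: 21.1427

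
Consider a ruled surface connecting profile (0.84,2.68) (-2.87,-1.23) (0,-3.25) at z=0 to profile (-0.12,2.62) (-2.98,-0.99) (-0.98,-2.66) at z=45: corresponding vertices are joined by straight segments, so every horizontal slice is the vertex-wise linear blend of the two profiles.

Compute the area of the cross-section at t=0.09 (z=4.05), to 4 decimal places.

Cross-section at t=0.09: each vertex is (1-t)·p0[i] + t·p1[i].
  v1: (1-0.09)·(0.84,2.68) + 0.09·(-0.12,2.62) = (0.7536,2.6746)
  v2: (1-0.09)·(-2.87,-1.23) + 0.09·(-2.98,-0.99) = (-2.8799,-1.2084)
  v3: (1-0.09)·(0,-3.25) + 0.09·(-0.98,-2.66) = (-0.0882,-3.1969)
Shoelace sum Σ(x_i·y_{i+1} − x_{i+1}·y_i):
  i=1: 0.7536·-1.2084 − -2.8799·2.6746 = +6.7919 (running +6.7919)
  i=2: -2.8799·-3.1969 − -0.0882·-1.2084 = +9.1002 (running +15.8921)
  i=3: -0.0882·2.6746 − 0.7536·-3.1969 = +2.1733 (running +18.0654)
Area = |Σ|/2 = |18.0654|/2 = 9.0327

Area at t=0.09: 9.0327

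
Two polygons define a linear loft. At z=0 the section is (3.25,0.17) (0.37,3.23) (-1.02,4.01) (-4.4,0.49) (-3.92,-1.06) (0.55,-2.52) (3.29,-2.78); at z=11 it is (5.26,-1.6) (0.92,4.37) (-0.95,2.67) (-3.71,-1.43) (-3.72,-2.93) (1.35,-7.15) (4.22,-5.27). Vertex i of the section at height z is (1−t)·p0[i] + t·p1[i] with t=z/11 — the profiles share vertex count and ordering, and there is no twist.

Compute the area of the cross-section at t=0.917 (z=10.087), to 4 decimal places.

Area at t=0.917: 58.5512

Cross-section at t=0.917: each vertex is (1-t)·p0[i] + t·p1[i].
  v1: (1-0.917)·(3.25,0.17) + 0.917·(5.26,-1.6) = (5.0932,-1.4531)
  v2: (1-0.917)·(0.37,3.23) + 0.917·(0.92,4.37) = (0.8744,4.2754)
  v3: (1-0.917)·(-1.02,4.01) + 0.917·(-0.95,2.67) = (-0.9558,2.7812)
  v4: (1-0.917)·(-4.4,0.49) + 0.917·(-3.71,-1.43) = (-3.7673,-1.2706)
  v5: (1-0.917)·(-3.92,-1.06) + 0.917·(-3.72,-2.93) = (-3.7366,-2.7748)
  v6: (1-0.917)·(0.55,-2.52) + 0.917·(1.35,-7.15) = (1.2836,-6.7657)
  v7: (1-0.917)·(3.29,-2.78) + 0.917·(4.22,-5.27) = (4.1428,-5.0633)
Shoelace sum Σ(x_i·y_{i+1} − x_{i+1}·y_i):
  i=1: 5.0932·4.2754 − 0.8744·-1.4531 = +23.0457 (running +23.0457)
  i=2: 0.8744·2.7812 − -0.9558·4.2754 = +6.5182 (running +29.5640)
  i=3: -0.9558·-1.2706 − -3.7673·2.7812 = +11.6921 (running +41.2561)
  i=4: -3.7673·-2.7748 − -3.7366·-1.2706 = +5.7055 (running +46.9616)
  i=5: -3.7366·-6.7657 − 1.2836·-2.7748 = +28.8425 (running +75.8040)
  i=6: 1.2836·-5.0633 − 4.1428·-6.7657 = +21.5298 (running +97.3338)
  i=7: 4.1428·-1.4531 − 5.0932·-5.0633 = +19.7685 (running +117.1023)
Area = |Σ|/2 = |117.1023|/2 = 58.5512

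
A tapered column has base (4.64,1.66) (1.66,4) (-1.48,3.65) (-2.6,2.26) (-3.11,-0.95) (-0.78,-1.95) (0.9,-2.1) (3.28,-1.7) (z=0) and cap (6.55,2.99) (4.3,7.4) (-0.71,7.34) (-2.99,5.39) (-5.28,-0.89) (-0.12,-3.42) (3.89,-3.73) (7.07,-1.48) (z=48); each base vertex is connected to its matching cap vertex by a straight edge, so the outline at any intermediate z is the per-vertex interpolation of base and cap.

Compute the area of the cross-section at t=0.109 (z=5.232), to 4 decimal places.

Area at t=0.109: 40.8425

Cross-section at t=0.109: each vertex is (1-t)·p0[i] + t·p1[i].
  v1: (1-0.109)·(4.64,1.66) + 0.109·(6.55,2.99) = (4.8482,1.8050)
  v2: (1-0.109)·(1.66,4) + 0.109·(4.3,7.4) = (1.9478,4.3706)
  v3: (1-0.109)·(-1.48,3.65) + 0.109·(-0.71,7.34) = (-1.3961,4.0522)
  v4: (1-0.109)·(-2.6,2.26) + 0.109·(-2.99,5.39) = (-2.6425,2.6012)
  v5: (1-0.109)·(-3.11,-0.95) + 0.109·(-5.28,-0.89) = (-3.3465,-0.9435)
  v6: (1-0.109)·(-0.78,-1.95) + 0.109·(-0.12,-3.42) = (-0.7081,-2.1102)
  v7: (1-0.109)·(0.9,-2.1) + 0.109·(3.89,-3.73) = (1.2259,-2.2777)
  v8: (1-0.109)·(3.28,-1.7) + 0.109·(7.07,-1.48) = (3.6931,-1.6760)
Shoelace sum Σ(x_i·y_{i+1} − x_{i+1}·y_i):
  i=1: 4.8482·4.3706 − 1.9478·1.8050 = +17.6739 (running +17.6739)
  i=2: 1.9478·4.0522 − -1.3961·4.3706 = +13.9944 (running +31.6682)
  i=3: -1.3961·2.6012 − -2.6425·4.0522 = +7.0766 (running +38.7448)
  i=4: -2.6425·-0.9435 − -3.3465·2.6012 = +11.1980 (running +49.9428)
  i=5: -3.3465·-2.1102 − -0.7081·-0.9435 = +6.3939 (running +56.3368)
  i=6: -0.7081·-2.2777 − 1.2259·-2.1102 = +4.1997 (running +60.5364)
  i=7: 1.2259·-1.6760 − 3.6931·-2.2777 = +6.3570 (running +66.8935)
  i=8: 3.6931·1.8050 − 4.8482·-1.6760 = +14.7916 (running +81.6851)
Area = |Σ|/2 = |81.6851|/2 = 40.8425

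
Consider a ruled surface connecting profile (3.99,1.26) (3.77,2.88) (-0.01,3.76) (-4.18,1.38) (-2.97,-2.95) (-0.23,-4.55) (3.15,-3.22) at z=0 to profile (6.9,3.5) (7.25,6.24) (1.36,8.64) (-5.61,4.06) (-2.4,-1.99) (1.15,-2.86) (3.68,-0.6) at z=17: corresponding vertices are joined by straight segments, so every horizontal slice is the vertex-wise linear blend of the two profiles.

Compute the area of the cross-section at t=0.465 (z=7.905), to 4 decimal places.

Cross-section at t=0.465: each vertex is (1-t)·p0[i] + t·p1[i].
  v1: (1-0.465)·(3.99,1.26) + 0.465·(6.9,3.5) = (5.3431,2.3016)
  v2: (1-0.465)·(3.77,2.88) + 0.465·(7.25,6.24) = (5.3882,4.4424)
  v3: (1-0.465)·(-0.01,3.76) + 0.465·(1.36,8.64) = (0.6271,6.0292)
  v4: (1-0.465)·(-4.18,1.38) + 0.465·(-5.61,4.06) = (-4.8449,2.6262)
  v5: (1-0.465)·(-2.97,-2.95) + 0.465·(-2.4,-1.99) = (-2.7050,-2.5036)
  v6: (1-0.465)·(-0.23,-4.55) + 0.465·(1.15,-2.86) = (0.4117,-3.7641)
  v7: (1-0.465)·(3.15,-3.22) + 0.465·(3.68,-0.6) = (3.3964,-2.0017)
Shoelace sum Σ(x_i·y_{i+1} − x_{i+1}·y_i):
  i=1: 5.3431·4.4424 − 5.3882·2.3016 = +11.3349 (running +11.3349)
  i=2: 5.3882·6.0292 − 0.6271·4.4424 = +29.7009 (running +41.0359)
  i=3: 0.6271·2.6262 − -4.8449·6.0292 = +30.8579 (running +71.8938)
  i=4: -4.8449·-2.5036 − -2.7050·2.6262 = +19.2336 (running +91.1273)
  i=5: -2.7050·-3.7641 − 0.4117·-2.5036 = +11.2126 (running +102.3399)
  i=6: 0.4117·-2.0017 − 3.3964·-3.7641 = +11.9606 (running +114.3006)
  i=7: 3.3964·2.3016 − 5.3431·-2.0017 = +18.5127 (running +132.8132)
Area = |Σ|/2 = |132.8132|/2 = 66.4066

Area at t=0.465: 66.4066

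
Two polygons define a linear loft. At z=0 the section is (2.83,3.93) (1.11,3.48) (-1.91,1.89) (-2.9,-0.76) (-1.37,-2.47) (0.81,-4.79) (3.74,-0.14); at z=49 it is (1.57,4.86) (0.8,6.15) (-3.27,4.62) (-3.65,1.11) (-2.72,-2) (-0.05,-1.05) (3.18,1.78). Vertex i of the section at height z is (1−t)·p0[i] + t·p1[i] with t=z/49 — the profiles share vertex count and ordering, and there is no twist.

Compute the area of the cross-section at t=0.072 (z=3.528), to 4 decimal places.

Area at t=0.072: 34.5123

Cross-section at t=0.072: each vertex is (1-t)·p0[i] + t·p1[i].
  v1: (1-0.072)·(2.83,3.93) + 0.072·(1.57,4.86) = (2.7393,3.9970)
  v2: (1-0.072)·(1.11,3.48) + 0.072·(0.8,6.15) = (1.0877,3.6722)
  v3: (1-0.072)·(-1.91,1.89) + 0.072·(-3.27,4.62) = (-2.0079,2.0866)
  v4: (1-0.072)·(-2.9,-0.76) + 0.072·(-3.65,1.11) = (-2.9540,-0.6254)
  v5: (1-0.072)·(-1.37,-2.47) + 0.072·(-2.72,-2) = (-1.4672,-2.4362)
  v6: (1-0.072)·(0.81,-4.79) + 0.072·(-0.05,-1.05) = (0.7481,-4.5207)
  v7: (1-0.072)·(3.74,-0.14) + 0.072·(3.18,1.78) = (3.6997,-0.0018)
Shoelace sum Σ(x_i·y_{i+1} − x_{i+1}·y_i):
  i=1: 2.7393·3.6722 − 1.0877·3.9970 = +5.7119 (running +5.7119)
  i=2: 1.0877·2.0866 − -2.0079·3.6722 = +9.6431 (running +15.3550)
  i=3: -2.0079·-0.6254 − -2.9540·2.0866 = +7.4194 (running +22.7743)
  i=4: -2.9540·-2.4362 − -1.4672·-0.6254 = +6.2789 (running +29.0532)
  i=5: -1.4672·-4.5207 − 0.7481·-2.4362 = +8.4552 (running +37.5085)
  i=6: 0.7481·-0.0018 − 3.6997·-4.5207 = +16.7239 (running +54.2324)
  i=7: 3.6997·3.9970 − 2.7393·-0.0018 = +14.7923 (running +69.0247)
Area = |Σ|/2 = |69.0247|/2 = 34.5123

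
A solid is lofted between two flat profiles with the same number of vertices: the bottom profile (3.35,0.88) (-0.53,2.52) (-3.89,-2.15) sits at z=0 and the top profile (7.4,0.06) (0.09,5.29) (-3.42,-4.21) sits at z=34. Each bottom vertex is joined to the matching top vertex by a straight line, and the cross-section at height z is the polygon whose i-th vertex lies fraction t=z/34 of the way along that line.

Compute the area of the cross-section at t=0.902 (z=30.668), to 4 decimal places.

Cross-section at t=0.902: each vertex is (1-t)·p0[i] + t·p1[i].
  v1: (1-0.902)·(3.35,0.88) + 0.902·(7.4,0.06) = (7.0031,0.1404)
  v2: (1-0.902)·(-0.53,2.52) + 0.902·(0.09,5.29) = (0.0292,5.0185)
  v3: (1-0.902)·(-3.89,-2.15) + 0.902·(-3.42,-4.21) = (-3.4661,-4.0081)
Shoelace sum Σ(x_i·y_{i+1} − x_{i+1}·y_i):
  i=1: 7.0031·5.0185 − 0.0292·0.1404 = +35.1412 (running +35.1412)
  i=2: 0.0292·-4.0081 − -3.4661·5.0185 = +17.2774 (running +52.4186)
  i=3: -3.4661·0.1404 − 7.0031·-4.0081 = +27.5828 (running +80.0014)
Area = |Σ|/2 = |80.0014|/2 = 40.0007

Area at t=0.902: 40.0007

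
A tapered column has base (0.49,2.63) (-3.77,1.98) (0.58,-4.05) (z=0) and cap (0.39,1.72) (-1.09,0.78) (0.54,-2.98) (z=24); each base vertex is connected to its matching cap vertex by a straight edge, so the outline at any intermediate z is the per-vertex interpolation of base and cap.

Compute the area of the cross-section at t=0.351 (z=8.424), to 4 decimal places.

Cross-section at t=0.351: each vertex is (1-t)·p0[i] + t·p1[i].
  v1: (1-0.351)·(0.49,2.63) + 0.351·(0.39,1.72) = (0.4549,2.3106)
  v2: (1-0.351)·(-3.77,1.98) + 0.351·(-1.09,0.78) = (-2.8293,1.5588)
  v3: (1-0.351)·(0.58,-4.05) + 0.351·(0.54,-2.98) = (0.5660,-3.6744)
Shoelace sum Σ(x_i·y_{i+1} − x_{i+1}·y_i):
  i=1: 0.4549·1.5588 − -2.8293·2.3106 = +7.2465 (running +7.2465)
  i=2: -2.8293·-3.6744 − 0.5660·1.5588 = +9.5139 (running +16.7604)
  i=3: 0.5660·2.3106 − 0.4549·-3.6744 = +2.9792 (running +19.7396)
Area = |Σ|/2 = |19.7396|/2 = 9.8698

Area at t=0.351: 9.8698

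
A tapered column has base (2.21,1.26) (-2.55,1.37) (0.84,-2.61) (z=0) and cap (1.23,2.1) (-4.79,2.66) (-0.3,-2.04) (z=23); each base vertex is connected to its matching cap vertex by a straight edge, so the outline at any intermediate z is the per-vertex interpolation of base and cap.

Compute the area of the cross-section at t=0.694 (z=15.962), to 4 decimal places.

Cross-section at t=0.694: each vertex is (1-t)·p0[i] + t·p1[i].
  v1: (1-0.694)·(2.21,1.26) + 0.694·(1.23,2.1) = (1.5299,1.8430)
  v2: (1-0.694)·(-2.55,1.37) + 0.694·(-4.79,2.66) = (-4.1046,2.2653)
  v3: (1-0.694)·(0.84,-2.61) + 0.694·(-0.3,-2.04) = (0.0488,-2.2144)
Shoelace sum Σ(x_i·y_{i+1} − x_{i+1}·y_i):
  i=1: 1.5299·2.2653 − -4.1046·1.8430 = +11.0301 (running +11.0301)
  i=2: -4.1046·-2.2144 − 0.0488·2.2653 = +8.9786 (running +20.0087)
  i=3: 0.0488·1.8430 − 1.5299·-2.2144 = +3.4778 (running +23.4865)
Area = |Σ|/2 = |23.4865|/2 = 11.7433

Area at t=0.694: 11.7433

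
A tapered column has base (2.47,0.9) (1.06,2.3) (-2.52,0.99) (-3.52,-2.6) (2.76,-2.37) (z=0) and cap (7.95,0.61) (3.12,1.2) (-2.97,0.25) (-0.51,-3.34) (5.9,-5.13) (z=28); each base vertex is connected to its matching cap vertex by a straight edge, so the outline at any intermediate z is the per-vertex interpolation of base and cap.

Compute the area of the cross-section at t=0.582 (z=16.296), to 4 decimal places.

Cross-section at t=0.582: each vertex is (1-t)·p0[i] + t·p1[i].
  v1: (1-0.582)·(2.47,0.9) + 0.582·(7.95,0.61) = (5.6594,0.7312)
  v2: (1-0.582)·(1.06,2.3) + 0.582·(3.12,1.2) = (2.2589,1.6598)
  v3: (1-0.582)·(-2.52,0.99) + 0.582·(-2.97,0.25) = (-2.7819,0.5593)
  v4: (1-0.582)·(-3.52,-2.6) + 0.582·(-0.51,-3.34) = (-1.7682,-3.0307)
  v5: (1-0.582)·(2.76,-2.37) + 0.582·(5.9,-5.13) = (4.5875,-3.9763)
Shoelace sum Σ(x_i·y_{i+1} − x_{i+1}·y_i):
  i=1: 5.6594·1.6598 − 2.2589·0.7312 = +7.7416 (running +7.7416)
  i=2: 2.2589·0.5593 − -2.7819·1.6598 = +5.8809 (running +13.6225)
  i=3: -2.7819·-3.0307 − -1.7682·0.5593 = +9.4200 (running +23.0425)
  i=4: -1.7682·-3.9763 − 4.5875·-3.0307 = +20.9340 (running +43.9766)
  i=5: 4.5875·0.7312 − 5.6594·-3.9763 = +25.8579 (running +69.8344)
Area = |Σ|/2 = |69.8344|/2 = 34.9172

Area at t=0.582: 34.9172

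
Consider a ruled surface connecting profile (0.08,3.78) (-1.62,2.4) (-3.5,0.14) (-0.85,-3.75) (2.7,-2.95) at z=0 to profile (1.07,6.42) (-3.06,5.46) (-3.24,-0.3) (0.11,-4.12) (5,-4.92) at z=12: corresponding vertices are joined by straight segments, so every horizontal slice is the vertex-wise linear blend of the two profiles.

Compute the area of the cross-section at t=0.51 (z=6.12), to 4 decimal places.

Cross-section at t=0.51: each vertex is (1-t)·p0[i] + t·p1[i].
  v1: (1-0.51)·(0.08,3.78) + 0.51·(1.07,6.42) = (0.5849,5.1264)
  v2: (1-0.51)·(-1.62,2.4) + 0.51·(-3.06,5.46) = (-2.3544,3.9606)
  v3: (1-0.51)·(-3.5,0.14) + 0.51·(-3.24,-0.3) = (-3.3674,-0.0844)
  v4: (1-0.51)·(-0.85,-3.75) + 0.51·(0.11,-4.12) = (-0.3604,-3.9387)
  v5: (1-0.51)·(2.7,-2.95) + 0.51·(5,-4.92) = (3.8730,-3.9547)
Shoelace sum Σ(x_i·y_{i+1} − x_{i+1}·y_i):
  i=1: 0.5849·3.9606 − -2.3544·5.1264 = +14.3862 (running +14.3862)
  i=2: -2.3544·-0.0844 − -3.3674·3.9606 = +13.5356 (running +27.9218)
  i=3: -3.3674·-3.9387 − -0.3604·-0.0844 = +13.2328 (running +41.1545)
  i=4: -0.3604·-3.9547 − 3.8730·-3.9387 = +16.6799 (running +57.8344)
  i=5: 3.8730·5.1264 − 0.5849·-3.9547 = +22.1677 (running +80.0021)
Area = |Σ|/2 = |80.0021|/2 = 40.0010

Area at t=0.51: 40.0010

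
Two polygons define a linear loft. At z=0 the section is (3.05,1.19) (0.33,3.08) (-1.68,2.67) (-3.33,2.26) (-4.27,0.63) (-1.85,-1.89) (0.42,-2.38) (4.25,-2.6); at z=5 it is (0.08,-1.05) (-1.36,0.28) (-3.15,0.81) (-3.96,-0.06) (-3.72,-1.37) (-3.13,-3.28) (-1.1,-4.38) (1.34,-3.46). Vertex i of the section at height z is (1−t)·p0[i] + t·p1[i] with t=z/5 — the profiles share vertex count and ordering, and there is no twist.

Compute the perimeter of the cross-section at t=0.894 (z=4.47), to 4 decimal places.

Cross-section at t=0.894: each vertex is (1-t)·p0[i] + t·p1[i].
  v1: (1-0.894)·(3.05,1.19) + 0.894·(0.08,-1.05) = (0.3948,-0.8126)
  v2: (1-0.894)·(0.33,3.08) + 0.894·(-1.36,0.28) = (-1.1809,0.5768)
  v3: (1-0.894)·(-1.68,2.67) + 0.894·(-3.15,0.81) = (-2.9942,1.0072)
  v4: (1-0.894)·(-3.33,2.26) + 0.894·(-3.96,-0.06) = (-3.8932,0.1859)
  v5: (1-0.894)·(-4.27,0.63) + 0.894·(-3.72,-1.37) = (-3.7783,-1.1580)
  v6: (1-0.894)·(-1.85,-1.89) + 0.894·(-3.13,-3.28) = (-2.9943,-3.1327)
  v7: (1-0.894)·(0.42,-2.38) + 0.894·(-1.1,-4.38) = (-0.9389,-4.1680)
  v8: (1-0.894)·(4.25,-2.6) + 0.894·(1.34,-3.46) = (1.6485,-3.3688)
Perimeter = Σ |v_{i+1} − v_i|:
  edge 1→2: √(-1.5757² + 1.3894²) = 2.1007 (running 2.1007)
  edge 2→3: √(-1.8133² + 0.4304²) = 1.8637 (running 3.9644)
  edge 3→4: √(-0.8990² + -0.8212²) = 1.2177 (running 5.1821)
  edge 4→5: √(0.1149² + -1.3439²) = 1.3488 (running 6.5309)
  edge 5→6: √(0.7840² + -1.9747²) = 2.1246 (running 8.6555)
  edge 6→7: √(2.0554² + -1.0353²) = 2.3015 (running 10.9570)
  edge 7→8: √(2.5873² + 0.7992²) = 2.7079 (running 13.6649)
  edge 8→1: √(-1.2536² + 2.5563²) = 2.8471 (running 16.5121)
Perimeter = 16.5121

Perimeter at t=0.894: 16.5121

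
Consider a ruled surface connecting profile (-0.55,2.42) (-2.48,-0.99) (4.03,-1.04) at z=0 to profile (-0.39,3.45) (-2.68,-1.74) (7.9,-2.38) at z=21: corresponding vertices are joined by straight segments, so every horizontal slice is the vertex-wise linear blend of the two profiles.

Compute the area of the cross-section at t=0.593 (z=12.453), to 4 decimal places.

Area at t=0.593: 20.3527

Cross-section at t=0.593: each vertex is (1-t)·p0[i] + t·p1[i].
  v1: (1-0.593)·(-0.55,2.42) + 0.593·(-0.39,3.45) = (-0.4551,3.0308)
  v2: (1-0.593)·(-2.48,-0.99) + 0.593·(-2.68,-1.74) = (-2.5986,-1.4347)
  v3: (1-0.593)·(4.03,-1.04) + 0.593·(7.9,-2.38) = (6.3249,-1.8346)
Shoelace sum Σ(x_i·y_{i+1} − x_{i+1}·y_i):
  i=1: -0.4551·-1.4347 − -2.5986·3.0308 = +8.5288 (running +8.5288)
  i=2: -2.5986·-1.8346 − 6.3249·-1.4347 = +13.8421 (running +22.3709)
  i=3: 6.3249·3.0308 − -0.4551·-1.8346 = +18.3345 (running +40.7054)
Area = |Σ|/2 = |40.7054|/2 = 20.3527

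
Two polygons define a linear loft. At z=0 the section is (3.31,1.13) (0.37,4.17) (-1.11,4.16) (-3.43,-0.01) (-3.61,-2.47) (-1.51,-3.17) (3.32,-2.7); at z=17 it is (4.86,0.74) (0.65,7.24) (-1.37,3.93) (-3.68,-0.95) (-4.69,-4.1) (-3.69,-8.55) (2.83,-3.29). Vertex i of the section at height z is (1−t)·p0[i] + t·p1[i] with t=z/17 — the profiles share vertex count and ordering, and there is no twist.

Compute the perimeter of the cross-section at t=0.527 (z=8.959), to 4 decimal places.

Perimeter at t=0.527: 30.1429

Cross-section at t=0.527: each vertex is (1-t)·p0[i] + t·p1[i].
  v1: (1-0.527)·(3.31,1.13) + 0.527·(4.86,0.74) = (4.1269,0.9245)
  v2: (1-0.527)·(0.37,4.17) + 0.527·(0.65,7.24) = (0.5176,5.7879)
  v3: (1-0.527)·(-1.11,4.16) + 0.527·(-1.37,3.93) = (-1.2470,4.0388)
  v4: (1-0.527)·(-3.43,-0.01) + 0.527·(-3.68,-0.95) = (-3.5617,-0.5054)
  v5: (1-0.527)·(-3.61,-2.47) + 0.527·(-4.69,-4.1) = (-4.1792,-3.3290)
  v6: (1-0.527)·(-1.51,-3.17) + 0.527·(-3.69,-8.55) = (-2.6589,-6.0053)
  v7: (1-0.527)·(3.32,-2.7) + 0.527·(2.83,-3.29) = (3.0618,-3.0109)
Perimeter = Σ |v_{i+1} − v_i|:
  edge 1→2: √(-3.6093² + 4.8634²) = 6.0564 (running 6.0564)
  edge 2→3: √(-1.7646² + -1.7491²) = 2.4846 (running 8.5410)
  edge 3→4: √(-2.3147² + -4.5442²) = 5.0998 (running 13.6407)
  edge 4→5: √(-0.6174² + -2.8236²) = 2.8903 (running 16.5311)
  edge 5→6: √(1.5203² + -2.6763²) = 3.0779 (running 19.6090)
  edge 6→7: √(5.7206² + 2.9943²) = 6.4569 (running 26.0659)
  edge 7→1: √(1.0651² + 3.9354²) = 4.0770 (running 30.1429)
Perimeter = 30.1429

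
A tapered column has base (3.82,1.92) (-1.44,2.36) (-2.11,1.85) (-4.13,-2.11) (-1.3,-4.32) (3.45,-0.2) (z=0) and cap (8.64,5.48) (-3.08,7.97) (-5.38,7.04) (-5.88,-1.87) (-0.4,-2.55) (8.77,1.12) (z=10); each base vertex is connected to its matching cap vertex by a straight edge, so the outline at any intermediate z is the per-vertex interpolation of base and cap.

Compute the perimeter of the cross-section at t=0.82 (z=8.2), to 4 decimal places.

Cross-section at t=0.82: each vertex is (1-t)·p0[i] + t·p1[i].
  v1: (1-0.82)·(3.82,1.92) + 0.82·(8.64,5.48) = (7.7724,4.8392)
  v2: (1-0.82)·(-1.44,2.36) + 0.82·(-3.08,7.97) = (-2.7848,6.9602)
  v3: (1-0.82)·(-2.11,1.85) + 0.82·(-5.38,7.04) = (-4.7914,6.1058)
  v4: (1-0.82)·(-4.13,-2.11) + 0.82·(-5.88,-1.87) = (-5.5650,-1.9132)
  v5: (1-0.82)·(-1.3,-4.32) + 0.82·(-0.4,-2.55) = (-0.5620,-2.8686)
  v6: (1-0.82)·(3.45,-0.2) + 0.82·(8.77,1.12) = (7.8124,0.8824)
Perimeter = Σ |v_{i+1} − v_i|:
  edge 1→2: √(-10.5572² + 2.1210²) = 10.7682 (running 10.7682)
  edge 2→3: √(-2.0066² + -0.8544²) = 2.1809 (running 12.9491)
  edge 3→4: √(-0.7736² + -8.0190²) = 8.0562 (running 21.0053)
  edge 4→5: √(5.0030² + -0.9554²) = 5.0934 (running 26.0987)
  edge 5→6: √(8.3744² + 3.7510²) = 9.1761 (running 35.2748)
  edge 6→1: √(-0.0400² + 3.9568²) = 3.9570 (running 39.2318)
Perimeter = 39.2318

Perimeter at t=0.82: 39.2318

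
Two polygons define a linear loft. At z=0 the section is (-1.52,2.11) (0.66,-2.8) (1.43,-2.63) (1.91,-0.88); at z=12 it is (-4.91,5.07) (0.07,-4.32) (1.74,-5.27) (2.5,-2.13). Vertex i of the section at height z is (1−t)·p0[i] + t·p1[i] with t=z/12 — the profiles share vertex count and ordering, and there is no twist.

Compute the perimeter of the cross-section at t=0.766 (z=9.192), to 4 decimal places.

Perimeter at t=0.766: 22.8863

Cross-section at t=0.766: each vertex is (1-t)·p0[i] + t·p1[i].
  v1: (1-0.766)·(-1.52,2.11) + 0.766·(-4.91,5.07) = (-4.1167,4.3774)
  v2: (1-0.766)·(0.66,-2.8) + 0.766·(0.07,-4.32) = (0.2081,-3.9643)
  v3: (1-0.766)·(1.43,-2.63) + 0.766·(1.74,-5.27) = (1.6675,-4.6522)
  v4: (1-0.766)·(1.91,-0.88) + 0.766·(2.5,-2.13) = (2.3619,-1.8375)
Perimeter = Σ |v_{i+1} − v_i|:
  edge 1→2: √(4.3248² + -8.3417²) = 9.3961 (running 9.3961)
  edge 2→3: √(1.4594² + -0.6879²) = 1.6134 (running 11.0096)
  edge 3→4: √(0.6945² + 2.8147²) = 2.8991 (running 13.9087)
  edge 4→1: √(-6.4787² + 6.2149²) = 8.9776 (running 22.8863)
Perimeter = 22.8863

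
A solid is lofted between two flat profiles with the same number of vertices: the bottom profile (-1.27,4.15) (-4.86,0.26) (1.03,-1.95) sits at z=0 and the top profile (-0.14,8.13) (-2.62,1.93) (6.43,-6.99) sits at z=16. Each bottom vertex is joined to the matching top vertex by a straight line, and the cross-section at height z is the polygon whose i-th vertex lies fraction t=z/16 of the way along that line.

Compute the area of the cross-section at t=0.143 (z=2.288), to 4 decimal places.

Cross-section at t=0.143: each vertex is (1-t)·p0[i] + t·p1[i].
  v1: (1-0.143)·(-1.27,4.15) + 0.143·(-0.14,8.13) = (-1.1084,4.7191)
  v2: (1-0.143)·(-4.86,0.26) + 0.143·(-2.62,1.93) = (-4.5397,0.4988)
  v3: (1-0.143)·(1.03,-1.95) + 0.143·(6.43,-6.99) = (1.8022,-2.6707)
Shoelace sum Σ(x_i·y_{i+1} − x_{i+1}·y_i):
  i=1: -1.1084·0.4988 − -4.5397·4.7191 = +20.8705 (running +20.8705)
  i=2: -4.5397·-2.6707 − 1.8022·0.4988 = +11.2253 (running +32.0958)
  i=3: 1.8022·4.7191 − -1.1084·-2.6707 = +5.5446 (running +37.6403)
Area = |Σ|/2 = |37.6403|/2 = 18.8202

Area at t=0.143: 18.8202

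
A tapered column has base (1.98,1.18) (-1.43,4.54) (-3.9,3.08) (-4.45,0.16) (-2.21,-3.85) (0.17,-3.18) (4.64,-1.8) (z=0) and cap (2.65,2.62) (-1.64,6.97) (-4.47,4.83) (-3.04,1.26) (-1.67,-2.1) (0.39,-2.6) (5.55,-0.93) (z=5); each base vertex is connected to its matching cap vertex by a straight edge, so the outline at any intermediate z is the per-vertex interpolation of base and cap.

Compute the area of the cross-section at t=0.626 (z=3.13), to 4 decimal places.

Cross-section at t=0.626: each vertex is (1-t)·p0[i] + t·p1[i].
  v1: (1-0.626)·(1.98,1.18) + 0.626·(2.65,2.62) = (2.3994,2.0814)
  v2: (1-0.626)·(-1.43,4.54) + 0.626·(-1.64,6.97) = (-1.5615,6.0612)
  v3: (1-0.626)·(-3.9,3.08) + 0.626·(-4.47,4.83) = (-4.2568,4.1755)
  v4: (1-0.626)·(-4.45,0.16) + 0.626·(-3.04,1.26) = (-3.5673,0.8486)
  v5: (1-0.626)·(-2.21,-3.85) + 0.626·(-1.67,-2.1) = (-1.8720,-2.7545)
  v6: (1-0.626)·(0.17,-3.18) + 0.626·(0.39,-2.6) = (0.3077,-2.8169)
  v7: (1-0.626)·(4.64,-1.8) + 0.626·(5.55,-0.93) = (5.2097,-1.2554)
Shoelace sum Σ(x_i·y_{i+1} − x_{i+1}·y_i):
  i=1: 2.3994·6.0612 − -1.5615·2.0814 = +17.7934 (running +17.7934)
  i=2: -1.5615·4.1755 − -4.2568·6.0612 = +19.2815 (running +37.0749)
  i=3: -4.2568·0.8486 − -3.5673·4.1755 = +11.2831 (running +48.3580)
  i=4: -3.5673·-2.7545 − -1.8720·0.8486 = +11.4148 (running +59.7728)
  i=5: -1.8720·-2.8169 − 0.3077·-2.7545 = +6.1208 (running +65.8935)
  i=6: 0.3077·-1.2554 − 5.2097·-2.8169 = +14.2889 (running +80.1824)
  i=7: 5.2097·2.0814 − 2.3994·-1.2554 = +13.8558 (running +94.0382)
Area = |Σ|/2 = |94.0382|/2 = 47.0191

Area at t=0.626: 47.0191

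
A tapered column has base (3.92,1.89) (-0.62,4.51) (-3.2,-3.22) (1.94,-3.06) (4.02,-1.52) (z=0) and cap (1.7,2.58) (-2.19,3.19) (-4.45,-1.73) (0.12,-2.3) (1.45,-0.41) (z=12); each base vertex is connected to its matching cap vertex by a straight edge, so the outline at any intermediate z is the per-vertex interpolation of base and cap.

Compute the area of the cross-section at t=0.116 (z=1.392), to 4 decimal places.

Cross-section at t=0.116: each vertex is (1-t)·p0[i] + t·p1[i].
  v1: (1-0.116)·(3.92,1.89) + 0.116·(1.7,2.58) = (3.6625,1.9700)
  v2: (1-0.116)·(-0.62,4.51) + 0.116·(-2.19,3.19) = (-0.8021,4.3569)
  v3: (1-0.116)·(-3.2,-3.22) + 0.116·(-4.45,-1.73) = (-3.3450,-3.0472)
  v4: (1-0.116)·(1.94,-3.06) + 0.116·(0.12,-2.3) = (1.7289,-2.9718)
  v5: (1-0.116)·(4.02,-1.52) + 0.116·(1.45,-0.41) = (3.7219,-1.3912)
Shoelace sum Σ(x_i·y_{i+1} − x_{i+1}·y_i):
  i=1: 3.6625·4.3569 − -0.8021·1.9700 = +17.5372 (running +17.5372)
  i=2: -0.8021·-3.0472 − -3.3450·4.3569 = +17.0180 (running +34.5551)
  i=3: -3.3450·-2.9718 − 1.7289·-3.0472 = +15.2090 (running +49.7641)
  i=4: 1.7289·-1.3912 − 3.7219·-2.9718 = +8.6555 (running +58.4197)
  i=5: 3.7219·1.9700 − 3.6625·-1.3912 = +12.4276 (running +70.8473)
Area = |Σ|/2 = |70.8473|/2 = 35.4237

Area at t=0.116: 35.4237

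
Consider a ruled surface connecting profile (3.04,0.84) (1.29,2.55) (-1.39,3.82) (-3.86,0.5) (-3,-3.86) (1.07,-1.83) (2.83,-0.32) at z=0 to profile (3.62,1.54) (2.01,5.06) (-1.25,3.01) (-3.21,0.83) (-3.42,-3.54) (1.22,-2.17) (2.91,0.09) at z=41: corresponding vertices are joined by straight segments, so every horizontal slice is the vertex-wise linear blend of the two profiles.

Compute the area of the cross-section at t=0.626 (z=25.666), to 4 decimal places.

Area at t=0.626: 34.5143

Cross-section at t=0.626: each vertex is (1-t)·p0[i] + t·p1[i].
  v1: (1-0.626)·(3.04,0.84) + 0.626·(3.62,1.54) = (3.4031,1.2782)
  v2: (1-0.626)·(1.29,2.55) + 0.626·(2.01,5.06) = (1.7407,4.1213)
  v3: (1-0.626)·(-1.39,3.82) + 0.626·(-1.25,3.01) = (-1.3024,3.3129)
  v4: (1-0.626)·(-3.86,0.5) + 0.626·(-3.21,0.83) = (-3.4531,0.7066)
  v5: (1-0.626)·(-3,-3.86) + 0.626·(-3.42,-3.54) = (-3.2629,-3.6597)
  v6: (1-0.626)·(1.07,-1.83) + 0.626·(1.22,-2.17) = (1.1639,-2.0428)
  v7: (1-0.626)·(2.83,-0.32) + 0.626·(2.91,0.09) = (2.8801,-0.0633)
Shoelace sum Σ(x_i·y_{i+1} − x_{i+1}·y_i):
  i=1: 3.4031·4.1213 − 1.7407·1.2782 = +11.8000 (running +11.8000)
  i=2: 1.7407·3.3129 − -1.3024·4.1213 = +11.1343 (running +22.9343)
  i=3: -1.3024·0.7066 − -3.4531·3.3129 = +10.5197 (running +33.4539)
  i=4: -3.4531·-3.6597 − -3.2629·0.7066 = +14.9428 (running +48.3967)
  i=5: -3.2629·-2.0428 − 1.1639·-3.6597 = +10.9251 (running +59.3218)
  i=6: 1.1639·-0.0633 − 2.8801·-2.0428 = +5.8098 (running +65.1316)
  i=7: 2.8801·1.2782 − 3.4031·-0.0633 = +3.8969 (running +69.0285)
Area = |Σ|/2 = |69.0285|/2 = 34.5143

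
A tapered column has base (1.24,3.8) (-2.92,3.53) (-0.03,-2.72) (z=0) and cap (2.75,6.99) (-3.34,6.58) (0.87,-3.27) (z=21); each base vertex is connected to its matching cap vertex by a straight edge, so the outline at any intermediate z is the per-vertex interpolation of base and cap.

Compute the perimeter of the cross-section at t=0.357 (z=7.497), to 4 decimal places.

Perimeter at t=0.357: 21.1053

Cross-section at t=0.357: each vertex is (1-t)·p0[i] + t·p1[i].
  v1: (1-0.357)·(1.24,3.8) + 0.357·(2.75,6.99) = (1.7791,4.9388)
  v2: (1-0.357)·(-2.92,3.53) + 0.357·(-3.34,6.58) = (-3.0699,4.6189)
  v3: (1-0.357)·(-0.03,-2.72) + 0.357·(0.87,-3.27) = (0.2913,-2.9163)
Perimeter = Σ |v_{i+1} − v_i|:
  edge 1→2: √(-4.8490² + -0.3200²) = 4.8596 (running 4.8596)
  edge 2→3: √(3.3612² + -7.5352²) = 8.2509 (running 13.1104)
  edge 3→1: √(1.4878² + 7.8552²) = 7.9948 (running 21.1053)
Perimeter = 21.1053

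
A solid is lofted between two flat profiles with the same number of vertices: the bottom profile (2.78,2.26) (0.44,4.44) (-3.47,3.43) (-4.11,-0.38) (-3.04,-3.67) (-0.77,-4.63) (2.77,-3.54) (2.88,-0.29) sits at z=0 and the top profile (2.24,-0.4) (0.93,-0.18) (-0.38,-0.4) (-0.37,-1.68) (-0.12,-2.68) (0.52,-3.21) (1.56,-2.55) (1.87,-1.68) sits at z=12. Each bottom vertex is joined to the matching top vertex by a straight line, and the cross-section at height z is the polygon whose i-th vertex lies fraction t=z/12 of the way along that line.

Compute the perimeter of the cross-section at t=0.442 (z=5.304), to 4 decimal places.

Cross-section at t=0.442: each vertex is (1-t)·p0[i] + t·p1[i].
  v1: (1-0.442)·(2.78,2.26) + 0.442·(2.24,-0.4) = (2.5413,1.0843)
  v2: (1-0.442)·(0.44,4.44) + 0.442·(0.93,-0.18) = (0.6566,2.3980)
  v3: (1-0.442)·(-3.47,3.43) + 0.442·(-0.38,-0.4) = (-2.1042,1.7371)
  v4: (1-0.442)·(-4.11,-0.38) + 0.442·(-0.37,-1.68) = (-2.4569,-0.9546)
  v5: (1-0.442)·(-3.04,-3.67) + 0.442·(-0.12,-2.68) = (-1.7494,-3.2324)
  v6: (1-0.442)·(-0.77,-4.63) + 0.442·(0.52,-3.21) = (-0.1998,-4.0024)
  v7: (1-0.442)·(2.77,-3.54) + 0.442·(1.56,-2.55) = (2.2352,-3.1024)
  v8: (1-0.442)·(2.88,-0.29) + 0.442·(1.87,-1.68) = (2.4336,-0.9044)
Perimeter = Σ |v_{i+1} − v_i|:
  edge 1→2: √(-1.8847² + 1.3137²) = 2.2974 (running 2.2974)
  edge 2→3: √(-2.7608² + -0.6608²) = 2.8388 (running 5.1362)
  edge 3→4: √(-0.3527² + -2.6917²) = 2.7147 (running 7.8509)
  edge 4→5: √(0.7076² + -2.2778²) = 2.3852 (running 10.2361)
  edge 5→6: √(1.5495² + -0.7699²) = 1.7303 (running 11.9664)
  edge 6→7: √(2.4350² + 0.8999²) = 2.5960 (running 14.5624)
  edge 7→8: √(0.1984² + 2.1980²) = 2.2070 (running 16.7693)
  edge 8→1: √(0.1077² + 1.9887²) = 1.9916 (running 18.7609)
Perimeter = 18.7609

Perimeter at t=0.442: 18.7609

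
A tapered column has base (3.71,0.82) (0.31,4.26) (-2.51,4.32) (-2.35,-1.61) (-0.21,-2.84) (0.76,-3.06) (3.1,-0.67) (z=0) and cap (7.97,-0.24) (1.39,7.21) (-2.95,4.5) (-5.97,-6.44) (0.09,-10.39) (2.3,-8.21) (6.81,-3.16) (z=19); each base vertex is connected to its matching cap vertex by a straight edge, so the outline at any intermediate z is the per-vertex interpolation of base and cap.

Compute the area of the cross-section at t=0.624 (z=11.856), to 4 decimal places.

Area at t=0.624: 93.1742

Cross-section at t=0.624: each vertex is (1-t)·p0[i] + t·p1[i].
  v1: (1-0.624)·(3.71,0.82) + 0.624·(7.97,-0.24) = (6.3682,0.1586)
  v2: (1-0.624)·(0.31,4.26) + 0.624·(1.39,7.21) = (0.9839,6.1008)
  v3: (1-0.624)·(-2.51,4.32) + 0.624·(-2.95,4.5) = (-2.7846,4.4323)
  v4: (1-0.624)·(-2.35,-1.61) + 0.624·(-5.97,-6.44) = (-4.6089,-4.6239)
  v5: (1-0.624)·(-0.21,-2.84) + 0.624·(0.09,-10.39) = (-0.0228,-7.5512)
  v6: (1-0.624)·(0.76,-3.06) + 0.624·(2.3,-8.21) = (1.7210,-6.2736)
  v7: (1-0.624)·(3.1,-0.67) + 0.624·(6.81,-3.16) = (5.4150,-2.2238)
Shoelace sum Σ(x_i·y_{i+1} − x_{i+1}·y_i):
  i=1: 6.3682·6.1008 − 0.9839·0.1586 = +38.6953 (running +38.6953)
  i=2: 0.9839·4.4323 − -2.7846·6.1008 = +21.3491 (running +60.0444)
  i=3: -2.7846·-4.6239 − -4.6089·4.4323 = +33.3036 (running +93.3481)
  i=4: -4.6089·-7.5512 − -0.0228·-4.6239 = +34.6971 (running +128.0452)
  i=5: -0.0228·-6.2736 − 1.7210·-7.5512 = +13.1384 (running +141.1836)
  i=6: 1.7210·-2.2238 − 5.4150·-6.2736 = +30.1448 (running +171.3283)
  i=7: 5.4150·0.1586 − 6.3682·-2.2238 = +15.0200 (running +186.3484)
Area = |Σ|/2 = |186.3484|/2 = 93.1742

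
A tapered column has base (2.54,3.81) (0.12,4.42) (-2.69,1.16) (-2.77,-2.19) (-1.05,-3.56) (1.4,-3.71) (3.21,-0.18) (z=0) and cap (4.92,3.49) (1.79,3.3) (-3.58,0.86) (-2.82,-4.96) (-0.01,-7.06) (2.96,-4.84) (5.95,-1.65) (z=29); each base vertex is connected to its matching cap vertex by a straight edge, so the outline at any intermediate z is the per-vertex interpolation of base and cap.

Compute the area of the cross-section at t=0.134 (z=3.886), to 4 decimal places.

Cross-section at t=0.134: each vertex is (1-t)·p0[i] + t·p1[i].
  v1: (1-0.134)·(2.54,3.81) + 0.134·(4.92,3.49) = (2.8589,3.7671)
  v2: (1-0.134)·(0.12,4.42) + 0.134·(1.79,3.3) = (0.3438,4.2699)
  v3: (1-0.134)·(-2.69,1.16) + 0.134·(-3.58,0.86) = (-2.8093,1.1198)
  v4: (1-0.134)·(-2.77,-2.19) + 0.134·(-2.82,-4.96) = (-2.7767,-2.5612)
  v5: (1-0.134)·(-1.05,-3.56) + 0.134·(-0.01,-7.06) = (-0.9106,-4.0290)
  v6: (1-0.134)·(1.4,-3.71) + 0.134·(2.96,-4.84) = (1.6090,-3.8614)
  v7: (1-0.134)·(3.21,-0.18) + 0.134·(5.95,-1.65) = (3.5772,-0.3770)
Shoelace sum Σ(x_i·y_{i+1} − x_{i+1}·y_i):
  i=1: 2.8589·4.2699 − 0.3438·3.7671 = +10.9123 (running +10.9123)
  i=2: 0.3438·1.1198 − -2.8093·4.2699 = +12.3803 (running +23.2926)
  i=3: -2.8093·-2.5612 − -2.7767·1.1198 = +10.3044 (running +33.5969)
  i=4: -2.7767·-4.0290 − -0.9106·-2.5612 = +8.8550 (running +42.4520)
  i=5: -0.9106·-3.8614 − 1.6090·-4.0290 = +9.9992 (running +52.4511)
  i=6: 1.6090·-0.3770 − 3.5772·-3.8614 = +13.2063 (running +65.6575)
  i=7: 3.5772·3.7671 − 2.8589·-0.3770 = +14.5533 (running +80.2108)
Area = |Σ|/2 = |80.2108|/2 = 40.1054

Area at t=0.134: 40.1054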